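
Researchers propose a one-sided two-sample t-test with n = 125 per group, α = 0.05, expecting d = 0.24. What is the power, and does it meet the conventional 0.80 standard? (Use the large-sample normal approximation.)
Power ≈ 0.60; the study is underpowered (power < 0.80)

Power calculation (two-sample t-test, normal approximation):
z_β = d · √(n/2) - z_α
z_β = 0.24 · √(125/2) - 1.645
z_β = 0.24 · 7.906 - 1.645
z_β = 0.253

Power = Φ(z_β) = Φ(0.253) ≈ 0.600

Effect size d = 0.24 is small by Cohen's convention (0.2/0.5/0.8).

Threshold: power ≥ 0.80 is conventionally adequate.
Power ≈ 0.60 → the study is underpowered (power < 0.80).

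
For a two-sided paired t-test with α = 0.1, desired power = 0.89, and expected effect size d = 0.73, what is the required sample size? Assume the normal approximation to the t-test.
n = 16 pairs

Sample size formula (paired t-test, normal approximation):
n = ((z_{α/2} + z_β) / d)²

z_{α/2} = 1.645 (for α = 0.1, two-sided)
z_β = 1.227 (for power = 0.89)
d = 0.73

n = ((1.645 + 1.227) / 0.73)²
n = (3.934)²
n ≈ 15.48
Round up to the next whole number: n = 16 pairs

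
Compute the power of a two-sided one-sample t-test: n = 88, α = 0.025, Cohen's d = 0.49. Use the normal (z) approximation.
Power ≈ 0.99

Power calculation (one-sample t-test, normal approximation):
z_β = d · √n - z_{α/2}
z_β = 0.49 · √88 - 2.241
z_β = 0.49 · 9.381 - 2.241
z_β = 2.355

Power = Φ(z_β) = Φ(2.355) ≈ 0.991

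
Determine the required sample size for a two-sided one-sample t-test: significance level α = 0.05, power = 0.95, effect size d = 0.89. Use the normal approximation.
n = 17

Sample size formula (one-sample t-test, normal approximation):
n = ((z_{α/2} + z_β) / d)²

z_{α/2} = 1.960 (for α = 0.05, two-sided)
z_β = 1.645 (for power = 0.95)
d = 0.89

n = ((1.960 + 1.645) / 0.89)²
n = (4.051)²
n ≈ 16.41
Round up to the next whole number: n = 17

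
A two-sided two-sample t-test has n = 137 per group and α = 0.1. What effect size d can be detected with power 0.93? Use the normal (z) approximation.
d ≈ 0.38

Minimum detectable effect (two-sample t-test, normal approximation):
d = (z_{α/2} + z_β) / √(n/2)
d = (1.645 + 1.476) / √(137/2)
d = 3.121 / 8.276
d ≈ 0.38

By Cohen's convention (0.2 small / 0.5 medium / 0.8 large): small effect.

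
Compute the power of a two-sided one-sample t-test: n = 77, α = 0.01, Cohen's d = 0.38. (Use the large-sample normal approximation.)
Power ≈ 0.78

Power calculation (one-sample t-test, normal approximation):
z_β = d · √n - z_{α/2}
z_β = 0.38 · √77 - 2.576
z_β = 0.38 · 8.775 - 2.576
z_β = 0.759

Power = Φ(z_β) = Φ(0.759) ≈ 0.776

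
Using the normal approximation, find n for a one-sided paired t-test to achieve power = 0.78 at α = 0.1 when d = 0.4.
n = 27 pairs

Sample size formula (paired t-test, normal approximation):
n = ((z_α + z_β) / d)²

z_α = 1.282 (for α = 0.1, one-sided)
z_β = 0.772 (for power = 0.78)
d = 0.4

n = ((1.282 + 0.772) / 0.4)²
n = (5.135)²
n ≈ 26.37
Round up to the next whole number: n = 27 pairs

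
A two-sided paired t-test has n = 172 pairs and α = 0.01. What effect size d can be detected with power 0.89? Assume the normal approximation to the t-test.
d ≈ 0.29

Minimum detectable effect (paired t-test, normal approximation):
d = (z_{α/2} + z_β) / √n
d = (2.576 + 1.227) / √172
d = 3.802 / 13.115
d ≈ 0.29

By Cohen's convention (0.2 small / 0.5 medium / 0.8 large): small effect.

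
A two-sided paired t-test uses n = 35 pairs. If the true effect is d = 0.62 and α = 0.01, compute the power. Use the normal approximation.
Power ≈ 0.86

Power calculation (paired t-test, normal approximation):
z_β = d · √n - z_{α/2}
z_β = 0.62 · √35 - 2.576
z_β = 0.62 · 5.916 - 2.576
z_β = 1.092

Power = Φ(z_β) = Φ(1.092) ≈ 0.863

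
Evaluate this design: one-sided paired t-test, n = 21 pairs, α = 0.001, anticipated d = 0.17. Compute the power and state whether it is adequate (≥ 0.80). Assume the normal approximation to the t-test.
Power ≈ 0.01; the study is underpowered (power < 0.80)

Power calculation (paired t-test, normal approximation):
z_β = d · √n - z_α
z_β = 0.17 · √21 - 3.090
z_β = 0.17 · 4.583 - 3.090
z_β = -2.311

Power = Φ(z_β) = Φ(-2.311) ≈ 0.010

Effect size d = 0.17 is very small by Cohen's convention (0.2/0.5/0.8).

Threshold: power ≥ 0.80 is conventionally adequate.
Power ≈ 0.01 → the study is underpowered (power < 0.80).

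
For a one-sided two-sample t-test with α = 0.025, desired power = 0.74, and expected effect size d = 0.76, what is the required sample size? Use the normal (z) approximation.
n = 24 per group

Sample size formula (two-sample t-test, normal approximation):
n = 2 · ((z_α + z_β) / d)²

z_α = 1.960 (for α = 0.025, one-sided)
z_β = 0.643 (for power = 0.74)
d = 0.76

n = 2 · ((1.960 + 0.643) / 0.76)²
n = 2 · (3.425)²
n ≈ 23.46
Round up to the next whole number: n = 24 per group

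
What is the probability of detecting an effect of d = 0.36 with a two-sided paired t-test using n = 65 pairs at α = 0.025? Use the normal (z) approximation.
Power ≈ 0.75

Power calculation (paired t-test, normal approximation):
z_β = d · √n - z_{α/2}
z_β = 0.36 · √65 - 2.241
z_β = 0.36 · 8.062 - 2.241
z_β = 0.661

Power = Φ(z_β) = Φ(0.661) ≈ 0.746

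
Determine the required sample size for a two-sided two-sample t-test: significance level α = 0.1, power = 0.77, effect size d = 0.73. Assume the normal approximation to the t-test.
n = 22 per group

Sample size formula (two-sample t-test, normal approximation):
n = 2 · ((z_{α/2} + z_β) / d)²

z_{α/2} = 1.645 (for α = 0.1, two-sided)
z_β = 0.739 (for power = 0.77)
d = 0.73

n = 2 · ((1.645 + 0.739) / 0.73)²
n = 2 · (3.266)²
n ≈ 21.33
Round up to the next whole number: n = 22 per group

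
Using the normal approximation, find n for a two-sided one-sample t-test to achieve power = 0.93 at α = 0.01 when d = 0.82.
n = 25

Sample size formula (one-sample t-test, normal approximation):
n = ((z_{α/2} + z_β) / d)²

z_{α/2} = 2.576 (for α = 0.01, two-sided)
z_β = 1.476 (for power = 0.93)
d = 0.82

n = ((2.576 + 1.476) / 0.82)²
n = (4.941)²
n ≈ 24.41
Round up to the next whole number: n = 25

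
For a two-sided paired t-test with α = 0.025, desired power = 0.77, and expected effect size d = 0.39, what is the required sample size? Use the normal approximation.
n = 59 pairs

Sample size formula (paired t-test, normal approximation):
n = ((z_{α/2} + z_β) / d)²

z_{α/2} = 2.241 (for α = 0.025, two-sided)
z_β = 0.739 (for power = 0.77)
d = 0.39

n = ((2.241 + 0.739) / 0.39)²
n = (7.641)²
n ≈ 58.38
Round up to the next whole number: n = 59 pairs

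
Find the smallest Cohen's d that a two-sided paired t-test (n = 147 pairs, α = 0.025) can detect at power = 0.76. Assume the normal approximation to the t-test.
d ≈ 0.24

Minimum detectable effect (paired t-test, normal approximation):
d = (z_{α/2} + z_β) / √n
d = (2.241 + 0.706) / √147
d = 2.948 / 12.124
d ≈ 0.24

By Cohen's convention (0.2 small / 0.5 medium / 0.8 large): small effect.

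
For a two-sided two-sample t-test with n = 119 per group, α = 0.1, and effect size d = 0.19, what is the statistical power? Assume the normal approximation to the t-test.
Power ≈ 0.43

Power calculation (two-sample t-test, normal approximation):
z_β = d · √(n/2) - z_{α/2}
z_β = 0.19 · √(119/2) - 1.645
z_β = 0.19 · 7.714 - 1.645
z_β = -0.179

Power = Φ(z_β) = Φ(-0.179) ≈ 0.429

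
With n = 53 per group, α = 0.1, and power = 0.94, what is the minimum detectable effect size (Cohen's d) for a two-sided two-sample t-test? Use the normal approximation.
d ≈ 0.62

Minimum detectable effect (two-sample t-test, normal approximation):
d = (z_{α/2} + z_β) / √(n/2)
d = (1.645 + 1.555) / √(53/2)
d = 3.200 / 5.148
d ≈ 0.62

By Cohen's convention (0.2 small / 0.5 medium / 0.8 large): medium effect.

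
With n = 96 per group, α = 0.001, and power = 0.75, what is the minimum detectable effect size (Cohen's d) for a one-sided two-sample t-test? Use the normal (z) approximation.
d ≈ 0.54

Minimum detectable effect (two-sample t-test, normal approximation):
d = (z_α + z_β) / √(n/2)
d = (3.090 + 0.674) / √(96/2)
d = 3.765 / 6.928
d ≈ 0.54

By Cohen's convention (0.2 small / 0.5 medium / 0.8 large): medium effect.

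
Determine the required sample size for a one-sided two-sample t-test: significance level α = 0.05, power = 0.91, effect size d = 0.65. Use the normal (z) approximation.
n = 43 per group

Sample size formula (two-sample t-test, normal approximation):
n = 2 · ((z_α + z_β) / d)²

z_α = 1.645 (for α = 0.05, one-sided)
z_β = 1.341 (for power = 0.91)
d = 0.65

n = 2 · ((1.645 + 1.341) / 0.65)²
n = 2 · (4.594)²
n ≈ 42.21
Round up to the next whole number: n = 43 per group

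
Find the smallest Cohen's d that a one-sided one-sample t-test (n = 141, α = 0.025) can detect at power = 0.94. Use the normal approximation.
d ≈ 0.30

Minimum detectable effect (one-sample t-test, normal approximation):
d = (z_α + z_β) / √n
d = (1.960 + 1.555) / √141
d = 3.515 / 11.874
d ≈ 0.30

By Cohen's convention (0.2 small / 0.5 medium / 0.8 large): small effect.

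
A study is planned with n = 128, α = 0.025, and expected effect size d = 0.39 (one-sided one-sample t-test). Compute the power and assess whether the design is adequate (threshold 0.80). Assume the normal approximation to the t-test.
Power ≈ 0.99; the study is adequately powered (power ≥ 0.80)

Power calculation (one-sample t-test, normal approximation):
z_β = d · √n - z_α
z_β = 0.39 · √128 - 1.960
z_β = 0.39 · 11.314 - 1.960
z_β = 2.452

Power = Φ(z_β) = Φ(2.452) ≈ 0.993

Effect size d = 0.39 is small by Cohen's convention (0.2/0.5/0.8).

Threshold: power ≥ 0.80 is conventionally adequate.
Power ≈ 0.99 → the study is adequately powered (power ≥ 0.80).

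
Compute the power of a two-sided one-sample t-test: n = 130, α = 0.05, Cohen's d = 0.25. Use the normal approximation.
Power ≈ 0.81

Power calculation (one-sample t-test, normal approximation):
z_β = d · √n - z_{α/2}
z_β = 0.25 · √130 - 1.960
z_β = 0.25 · 11.402 - 1.960
z_β = 0.890

Power = Φ(z_β) = Φ(0.890) ≈ 0.813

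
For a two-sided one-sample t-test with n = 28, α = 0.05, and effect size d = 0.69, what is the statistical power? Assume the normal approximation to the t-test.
Power ≈ 0.95

Power calculation (one-sample t-test, normal approximation):
z_β = d · √n - z_{α/2}
z_β = 0.69 · √28 - 1.960
z_β = 0.69 · 5.292 - 1.960
z_β = 1.691

Power = Φ(z_β) = Φ(1.691) ≈ 0.955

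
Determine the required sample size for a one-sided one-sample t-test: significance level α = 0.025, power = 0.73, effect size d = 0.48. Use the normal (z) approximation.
n = 29

Sample size formula (one-sample t-test, normal approximation):
n = ((z_α + z_β) / d)²

z_α = 1.960 (for α = 0.025, one-sided)
z_β = 0.613 (for power = 0.73)
d = 0.48

n = ((1.960 + 0.613) / 0.48)²
n = (5.360)²
n ≈ 28.73
Round up to the next whole number: n = 29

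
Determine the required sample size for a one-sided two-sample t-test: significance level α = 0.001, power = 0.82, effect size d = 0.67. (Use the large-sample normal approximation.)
n = 72 per group

Sample size formula (two-sample t-test, normal approximation):
n = 2 · ((z_α + z_β) / d)²

z_α = 3.090 (for α = 0.001, one-sided)
z_β = 0.915 (for power = 0.82)
d = 0.67

n = 2 · ((3.090 + 0.915) / 0.67)²
n = 2 · (5.978)²
n ≈ 71.47
Round up to the next whole number: n = 72 per group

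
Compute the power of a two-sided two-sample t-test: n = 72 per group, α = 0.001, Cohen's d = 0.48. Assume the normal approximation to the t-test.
Power ≈ 0.34

Power calculation (two-sample t-test, normal approximation):
z_β = d · √(n/2) - z_{α/2}
z_β = 0.48 · √(72/2) - 3.291
z_β = 0.48 · 6.000 - 3.291
z_β = -0.411

Power = Φ(z_β) = Φ(-0.411) ≈ 0.341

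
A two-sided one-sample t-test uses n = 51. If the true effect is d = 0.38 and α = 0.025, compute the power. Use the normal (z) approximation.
Power ≈ 0.68

Power calculation (one-sample t-test, normal approximation):
z_β = d · √n - z_{α/2}
z_β = 0.38 · √51 - 2.241
z_β = 0.38 · 7.141 - 2.241
z_β = 0.472

Power = Φ(z_β) = Φ(0.472) ≈ 0.682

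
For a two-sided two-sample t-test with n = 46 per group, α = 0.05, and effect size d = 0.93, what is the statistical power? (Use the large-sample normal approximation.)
Power ≈ 0.99

Power calculation (two-sample t-test, normal approximation):
z_β = d · √(n/2) - z_{α/2}
z_β = 0.93 · √(46/2) - 1.960
z_β = 0.93 · 4.796 - 1.960
z_β = 2.500

Power = Φ(z_β) = Φ(2.500) ≈ 0.994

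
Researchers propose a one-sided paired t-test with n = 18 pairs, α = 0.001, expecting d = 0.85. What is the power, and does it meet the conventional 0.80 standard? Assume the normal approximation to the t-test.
Power ≈ 0.70; the study is underpowered (power < 0.80)

Power calculation (paired t-test, normal approximation):
z_β = d · √n - z_α
z_β = 0.85 · √18 - 3.090
z_β = 0.85 · 4.243 - 3.090
z_β = 0.516

Power = Φ(z_β) = Φ(0.516) ≈ 0.697

Effect size d = 0.85 is large by Cohen's convention (0.2/0.5/0.8).

Threshold: power ≥ 0.80 is conventionally adequate.
Power ≈ 0.70 → the study is underpowered (power < 0.80).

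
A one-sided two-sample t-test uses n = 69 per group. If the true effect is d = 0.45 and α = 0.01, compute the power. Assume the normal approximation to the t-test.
Power ≈ 0.62

Power calculation (two-sample t-test, normal approximation):
z_β = d · √(n/2) - z_α
z_β = 0.45 · √(69/2) - 2.326
z_β = 0.45 · 5.874 - 2.326
z_β = 0.317

Power = Φ(z_β) = Φ(0.317) ≈ 0.624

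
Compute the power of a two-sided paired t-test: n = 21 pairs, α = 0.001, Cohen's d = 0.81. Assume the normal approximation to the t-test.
Power ≈ 0.66

Power calculation (paired t-test, normal approximation):
z_β = d · √n - z_{α/2}
z_β = 0.81 · √21 - 3.291
z_β = 0.81 · 4.583 - 3.291
z_β = 0.421

Power = Φ(z_β) = Φ(0.421) ≈ 0.663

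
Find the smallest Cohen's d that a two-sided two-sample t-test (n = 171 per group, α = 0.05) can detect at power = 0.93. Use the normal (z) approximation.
d ≈ 0.37

Minimum detectable effect (two-sample t-test, normal approximation):
d = (z_{α/2} + z_β) / √(n/2)
d = (1.960 + 1.476) / √(171/2)
d = 3.436 / 9.247
d ≈ 0.37

By Cohen's convention (0.2 small / 0.5 medium / 0.8 large): small effect.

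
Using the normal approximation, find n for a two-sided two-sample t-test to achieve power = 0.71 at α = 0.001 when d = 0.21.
n = 671 per group

Sample size formula (two-sample t-test, normal approximation):
n = 2 · ((z_{α/2} + z_β) / d)²

z_{α/2} = 3.291 (for α = 0.001, two-sided)
z_β = 0.553 (for power = 0.71)
d = 0.21

n = 2 · ((3.291 + 0.553) / 0.21)²
n = 2 · (18.305)²
n ≈ 670.15
Round up to the next whole number: n = 671 per group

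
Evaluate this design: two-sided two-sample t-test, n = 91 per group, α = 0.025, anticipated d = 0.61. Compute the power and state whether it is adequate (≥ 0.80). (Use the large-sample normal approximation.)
Power ≈ 0.97; the study is adequately powered (power ≥ 0.80)

Power calculation (two-sample t-test, normal approximation):
z_β = d · √(n/2) - z_{α/2}
z_β = 0.61 · √(91/2) - 2.241
z_β = 0.61 · 6.745 - 2.241
z_β = 1.873

Power = Φ(z_β) = Φ(1.873) ≈ 0.969

Effect size d = 0.61 is medium by Cohen's convention (0.2/0.5/0.8).

Threshold: power ≥ 0.80 is conventionally adequate.
Power ≈ 0.97 → the study is adequately powered (power ≥ 0.80).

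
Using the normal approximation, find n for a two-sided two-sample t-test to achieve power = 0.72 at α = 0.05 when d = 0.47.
n = 59 per group

Sample size formula (two-sample t-test, normal approximation):
n = 2 · ((z_{α/2} + z_β) / d)²

z_{α/2} = 1.960 (for α = 0.05, two-sided)
z_β = 0.583 (for power = 0.72)
d = 0.47

n = 2 · ((1.960 + 0.583) / 0.47)²
n = 2 · (5.411)²
n ≈ 58.56
Round up to the next whole number: n = 59 per group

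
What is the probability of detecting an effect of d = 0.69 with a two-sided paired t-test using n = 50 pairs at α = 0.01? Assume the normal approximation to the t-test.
Power ≈ 0.99

Power calculation (paired t-test, normal approximation):
z_β = d · √n - z_{α/2}
z_β = 0.69 · √50 - 2.576
z_β = 0.69 · 7.071 - 2.576
z_β = 2.303

Power = Φ(z_β) = Φ(2.303) ≈ 0.989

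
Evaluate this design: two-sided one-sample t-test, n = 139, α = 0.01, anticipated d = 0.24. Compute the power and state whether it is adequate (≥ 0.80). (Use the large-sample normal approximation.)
Power ≈ 0.60; the study is underpowered (power < 0.80)

Power calculation (one-sample t-test, normal approximation):
z_β = d · √n - z_{α/2}
z_β = 0.24 · √139 - 2.576
z_β = 0.24 · 11.790 - 2.576
z_β = 0.254

Power = Φ(z_β) = Φ(0.254) ≈ 0.600

Effect size d = 0.24 is small by Cohen's convention (0.2/0.5/0.8).

Threshold: power ≥ 0.80 is conventionally adequate.
Power ≈ 0.60 → the study is underpowered (power < 0.80).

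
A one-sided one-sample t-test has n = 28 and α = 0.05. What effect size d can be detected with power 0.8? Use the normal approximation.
d ≈ 0.47

Minimum detectable effect (one-sample t-test, normal approximation):
d = (z_α + z_β) / √n
d = (1.645 + 0.842) / √28
d = 2.486 / 5.292
d ≈ 0.47

By Cohen's convention (0.2 small / 0.5 medium / 0.8 large): small effect.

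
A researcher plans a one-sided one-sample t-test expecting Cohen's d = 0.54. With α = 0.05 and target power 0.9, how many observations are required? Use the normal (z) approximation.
n = 30

Sample size formula (one-sample t-test, normal approximation):
n = ((z_α + z_β) / d)²

z_α = 1.645 (for α = 0.05, one-sided)
z_β = 1.282 (for power = 0.9)
d = 0.54

n = ((1.645 + 1.282) / 0.54)²
n = (5.420)²
n ≈ 29.38
Round up to the next whole number: n = 30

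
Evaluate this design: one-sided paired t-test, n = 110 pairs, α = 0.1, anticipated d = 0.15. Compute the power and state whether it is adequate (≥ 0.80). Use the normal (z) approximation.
Power ≈ 0.61; the study is underpowered (power < 0.80)

Power calculation (paired t-test, normal approximation):
z_β = d · √n - z_α
z_β = 0.15 · √110 - 1.282
z_β = 0.15 · 10.488 - 1.282
z_β = 0.292

Power = Φ(z_β) = Φ(0.292) ≈ 0.615

Effect size d = 0.15 is very small by Cohen's convention (0.2/0.5/0.8).

Threshold: power ≥ 0.80 is conventionally adequate.
Power ≈ 0.61 → the study is underpowered (power < 0.80).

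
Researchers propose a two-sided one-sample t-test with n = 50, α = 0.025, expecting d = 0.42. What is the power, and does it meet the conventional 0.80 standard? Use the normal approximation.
Power ≈ 0.77; the study is underpowered (power < 0.80)

Power calculation (one-sample t-test, normal approximation):
z_β = d · √n - z_{α/2}
z_β = 0.42 · √50 - 2.241
z_β = 0.42 · 7.071 - 2.241
z_β = 0.728

Power = Φ(z_β) = Φ(0.728) ≈ 0.767

Effect size d = 0.42 is small by Cohen's convention (0.2/0.5/0.8).

Threshold: power ≥ 0.80 is conventionally adequate.
Power ≈ 0.77 → the study is underpowered (power < 0.80).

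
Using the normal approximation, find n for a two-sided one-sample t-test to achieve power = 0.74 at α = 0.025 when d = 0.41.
n = 50

Sample size formula (one-sample t-test, normal approximation):
n = ((z_{α/2} + z_β) / d)²

z_{α/2} = 2.241 (for α = 0.025, two-sided)
z_β = 0.643 (for power = 0.74)
d = 0.41

n = ((2.241 + 0.643) / 0.41)²
n = (7.034)²
n ≈ 49.48
Round up to the next whole number: n = 50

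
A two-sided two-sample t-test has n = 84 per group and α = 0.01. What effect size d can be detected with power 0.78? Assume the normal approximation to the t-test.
d ≈ 0.52

Minimum detectable effect (two-sample t-test, normal approximation):
d = (z_{α/2} + z_β) / √(n/2)
d = (2.576 + 0.772) / √(84/2)
d = 3.348 / 6.481
d ≈ 0.52

By Cohen's convention (0.2 small / 0.5 medium / 0.8 large): medium effect.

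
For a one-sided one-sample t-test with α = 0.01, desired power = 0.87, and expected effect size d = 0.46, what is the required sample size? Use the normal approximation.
n = 57

Sample size formula (one-sample t-test, normal approximation):
n = ((z_α + z_β) / d)²

z_α = 2.326 (for α = 0.01, one-sided)
z_β = 1.126 (for power = 0.87)
d = 0.46

n = ((2.326 + 1.126) / 0.46)²
n = (7.504)²
n ≈ 56.31
Round up to the next whole number: n = 57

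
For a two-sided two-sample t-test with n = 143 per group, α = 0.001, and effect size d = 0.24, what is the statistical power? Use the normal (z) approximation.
Power ≈ 0.10

Power calculation (two-sample t-test, normal approximation):
z_β = d · √(n/2) - z_{α/2}
z_β = 0.24 · √(143/2) - 3.291
z_β = 0.24 · 8.456 - 3.291
z_β = -1.261

Power = Φ(z_β) = Φ(-1.261) ≈ 0.104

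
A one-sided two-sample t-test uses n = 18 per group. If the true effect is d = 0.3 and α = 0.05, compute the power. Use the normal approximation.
Power ≈ 0.23

Power calculation (two-sample t-test, normal approximation):
z_β = d · √(n/2) - z_α
z_β = 0.3 · √(18/2) - 1.645
z_β = 0.3 · 3.000 - 1.645
z_β = -0.745

Power = Φ(z_β) = Φ(-0.745) ≈ 0.228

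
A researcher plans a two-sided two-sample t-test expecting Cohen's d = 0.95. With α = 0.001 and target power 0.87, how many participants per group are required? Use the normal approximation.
n = 44 per group

Sample size formula (two-sample t-test, normal approximation):
n = 2 · ((z_{α/2} + z_β) / d)²

z_{α/2} = 3.291 (for α = 0.001, two-sided)
z_β = 1.126 (for power = 0.87)
d = 0.95

n = 2 · ((3.291 + 1.126) / 0.95)²
n = 2 · (4.649)²
n ≈ 43.23
Round up to the next whole number: n = 44 per group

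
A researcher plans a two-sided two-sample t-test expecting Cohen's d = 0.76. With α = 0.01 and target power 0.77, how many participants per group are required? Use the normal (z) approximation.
n = 39 per group

Sample size formula (two-sample t-test, normal approximation):
n = 2 · ((z_{α/2} + z_β) / d)²

z_{α/2} = 2.576 (for α = 0.01, two-sided)
z_β = 0.739 (for power = 0.77)
d = 0.76

n = 2 · ((2.576 + 0.739) / 0.76)²
n = 2 · (4.362)²
n ≈ 38.05
Round up to the next whole number: n = 39 per group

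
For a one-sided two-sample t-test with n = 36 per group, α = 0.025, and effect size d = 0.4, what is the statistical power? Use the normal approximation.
Power ≈ 0.40

Power calculation (two-sample t-test, normal approximation):
z_β = d · √(n/2) - z_α
z_β = 0.4 · √(36/2) - 1.960
z_β = 0.4 · 4.243 - 1.960
z_β = -0.263

Power = Φ(z_β) = Φ(-0.263) ≈ 0.396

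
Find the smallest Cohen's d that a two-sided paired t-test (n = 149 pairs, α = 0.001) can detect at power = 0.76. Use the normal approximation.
d ≈ 0.33

Minimum detectable effect (paired t-test, normal approximation):
d = (z_{α/2} + z_β) / √n
d = (3.291 + 0.706) / √149
d = 3.997 / 12.207
d ≈ 0.33

By Cohen's convention (0.2 small / 0.5 medium / 0.8 large): small effect.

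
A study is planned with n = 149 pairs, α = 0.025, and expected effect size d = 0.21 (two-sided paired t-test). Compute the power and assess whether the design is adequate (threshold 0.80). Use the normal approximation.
Power ≈ 0.63; the study is underpowered (power < 0.80)

Power calculation (paired t-test, normal approximation):
z_β = d · √n - z_{α/2}
z_β = 0.21 · √149 - 2.241
z_β = 0.21 · 12.207 - 2.241
z_β = 0.322

Power = Φ(z_β) = Φ(0.322) ≈ 0.626

Effect size d = 0.21 is small by Cohen's convention (0.2/0.5/0.8).

Threshold: power ≥ 0.80 is conventionally adequate.
Power ≈ 0.63 → the study is underpowered (power < 0.80).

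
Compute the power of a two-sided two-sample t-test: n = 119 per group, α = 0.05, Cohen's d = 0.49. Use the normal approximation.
Power ≈ 0.97

Power calculation (two-sample t-test, normal approximation):
z_β = d · √(n/2) - z_{α/2}
z_β = 0.49 · √(119/2) - 1.960
z_β = 0.49 · 7.714 - 1.960
z_β = 1.820

Power = Φ(z_β) = Φ(1.820) ≈ 0.966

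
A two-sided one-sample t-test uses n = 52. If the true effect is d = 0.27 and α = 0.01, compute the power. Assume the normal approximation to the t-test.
Power ≈ 0.26

Power calculation (one-sample t-test, normal approximation):
z_β = d · √n - z_{α/2}
z_β = 0.27 · √52 - 2.576
z_β = 0.27 · 7.211 - 2.576
z_β = -0.629

Power = Φ(z_β) = Φ(-0.629) ≈ 0.265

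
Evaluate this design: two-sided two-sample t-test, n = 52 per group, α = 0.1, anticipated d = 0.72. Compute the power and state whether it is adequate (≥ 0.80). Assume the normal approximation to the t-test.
Power ≈ 0.98; the study is adequately powered (power ≥ 0.80)

Power calculation (two-sample t-test, normal approximation):
z_β = d · √(n/2) - z_{α/2}
z_β = 0.72 · √(52/2) - 1.645
z_β = 0.72 · 5.099 - 1.645
z_β = 2.026

Power = Φ(z_β) = Φ(2.026) ≈ 0.979

Effect size d = 0.72 is medium by Cohen's convention (0.2/0.5/0.8).

Threshold: power ≥ 0.80 is conventionally adequate.
Power ≈ 0.98 → the study is adequately powered (power ≥ 0.80).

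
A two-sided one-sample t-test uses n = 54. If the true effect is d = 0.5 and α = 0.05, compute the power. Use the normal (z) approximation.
Power ≈ 0.96

Power calculation (one-sample t-test, normal approximation):
z_β = d · √n - z_{α/2}
z_β = 0.5 · √54 - 1.960
z_β = 0.5 · 7.348 - 1.960
z_β = 1.714

Power = Φ(z_β) = Φ(1.714) ≈ 0.957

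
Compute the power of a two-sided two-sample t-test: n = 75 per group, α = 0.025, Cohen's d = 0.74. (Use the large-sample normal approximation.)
Power ≈ 0.99

Power calculation (two-sample t-test, normal approximation):
z_β = d · √(n/2) - z_{α/2}
z_β = 0.74 · √(75/2) - 2.241
z_β = 0.74 · 6.124 - 2.241
z_β = 2.290

Power = Φ(z_β) = Φ(2.290) ≈ 0.989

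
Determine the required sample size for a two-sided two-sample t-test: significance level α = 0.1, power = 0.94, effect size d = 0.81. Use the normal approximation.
n = 32 per group

Sample size formula (two-sample t-test, normal approximation):
n = 2 · ((z_{α/2} + z_β) / d)²

z_{α/2} = 1.645 (for α = 0.1, two-sided)
z_β = 1.555 (for power = 0.94)
d = 0.81

n = 2 · ((1.645 + 1.555) / 0.81)²
n = 2 · (3.951)²
n ≈ 31.22
Round up to the next whole number: n = 32 per group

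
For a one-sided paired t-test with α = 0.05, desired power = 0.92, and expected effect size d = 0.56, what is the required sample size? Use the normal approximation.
n = 30 pairs

Sample size formula (paired t-test, normal approximation):
n = ((z_α + z_β) / d)²

z_α = 1.645 (for α = 0.05, one-sided)
z_β = 1.405 (for power = 0.92)
d = 0.56

n = ((1.645 + 1.405) / 0.56)²
n = (5.446)²
n ≈ 29.66
Round up to the next whole number: n = 30 pairs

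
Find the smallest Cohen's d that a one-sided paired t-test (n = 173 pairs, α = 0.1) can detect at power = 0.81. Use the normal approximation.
d ≈ 0.16

Minimum detectable effect (paired t-test, normal approximation):
d = (z_α + z_β) / √n
d = (1.282 + 0.878) / √173
d = 2.159 / 13.153
d ≈ 0.16

By Cohen's convention (0.2 small / 0.5 medium / 0.8 large): very small effect.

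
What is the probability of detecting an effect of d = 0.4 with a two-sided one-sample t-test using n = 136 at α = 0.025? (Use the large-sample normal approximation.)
Power ≈ 0.99

Power calculation (one-sample t-test, normal approximation):
z_β = d · √n - z_{α/2}
z_β = 0.4 · √136 - 2.241
z_β = 0.4 · 11.662 - 2.241
z_β = 2.423

Power = Φ(z_β) = Φ(2.423) ≈ 0.992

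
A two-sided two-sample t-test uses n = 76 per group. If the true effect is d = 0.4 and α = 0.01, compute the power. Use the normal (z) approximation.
Power ≈ 0.46

Power calculation (two-sample t-test, normal approximation):
z_β = d · √(n/2) - z_{α/2}
z_β = 0.4 · √(76/2) - 2.576
z_β = 0.4 · 6.164 - 2.576
z_β = -0.110

Power = Φ(z_β) = Φ(-0.110) ≈ 0.456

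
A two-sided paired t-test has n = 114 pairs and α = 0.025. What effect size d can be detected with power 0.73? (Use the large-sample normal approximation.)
d ≈ 0.27

Minimum detectable effect (paired t-test, normal approximation):
d = (z_{α/2} + z_β) / √n
d = (2.241 + 0.613) / √114
d = 2.854 / 10.677
d ≈ 0.27

By Cohen's convention (0.2 small / 0.5 medium / 0.8 large): small effect.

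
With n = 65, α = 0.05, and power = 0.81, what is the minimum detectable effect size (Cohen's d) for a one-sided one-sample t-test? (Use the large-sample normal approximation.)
d ≈ 0.31

Minimum detectable effect (one-sample t-test, normal approximation):
d = (z_α + z_β) / √n
d = (1.645 + 0.878) / √65
d = 2.523 / 8.062
d ≈ 0.31

By Cohen's convention (0.2 small / 0.5 medium / 0.8 large): small effect.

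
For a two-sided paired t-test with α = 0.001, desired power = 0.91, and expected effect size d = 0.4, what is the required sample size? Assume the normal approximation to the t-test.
n = 135 pairs

Sample size formula (paired t-test, normal approximation):
n = ((z_{α/2} + z_β) / d)²

z_{α/2} = 3.291 (for α = 0.001, two-sided)
z_β = 1.341 (for power = 0.91)
d = 0.4

n = ((3.291 + 1.341) / 0.4)²
n = (11.580)²
n ≈ 134.10
Round up to the next whole number: n = 135 pairs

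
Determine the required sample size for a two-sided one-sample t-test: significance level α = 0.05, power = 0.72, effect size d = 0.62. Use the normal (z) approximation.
n = 17

Sample size formula (one-sample t-test, normal approximation):
n = ((z_{α/2} + z_β) / d)²

z_{α/2} = 1.960 (for α = 0.05, two-sided)
z_β = 0.583 (for power = 0.72)
d = 0.62

n = ((1.960 + 0.583) / 0.62)²
n = (4.102)²
n ≈ 16.83
Round up to the next whole number: n = 17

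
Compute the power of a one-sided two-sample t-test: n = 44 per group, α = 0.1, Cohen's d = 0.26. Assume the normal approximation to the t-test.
Power ≈ 0.48

Power calculation (two-sample t-test, normal approximation):
z_β = d · √(n/2) - z_α
z_β = 0.26 · √(44/2) - 1.282
z_β = 0.26 · 4.690 - 1.282
z_β = -0.062

Power = Φ(z_β) = Φ(-0.062) ≈ 0.475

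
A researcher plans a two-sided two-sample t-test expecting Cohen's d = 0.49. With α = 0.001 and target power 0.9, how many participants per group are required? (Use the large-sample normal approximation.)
n = 175 per group

Sample size formula (two-sample t-test, normal approximation):
n = 2 · ((z_{α/2} + z_β) / d)²

z_{α/2} = 3.291 (for α = 0.001, two-sided)
z_β = 1.282 (for power = 0.9)
d = 0.49

n = 2 · ((3.291 + 1.282) / 0.49)²
n = 2 · (9.333)²
n ≈ 174.21
Round up to the next whole number: n = 175 per group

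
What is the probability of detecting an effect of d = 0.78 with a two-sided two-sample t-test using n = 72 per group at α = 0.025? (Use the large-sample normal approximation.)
Power ≈ 0.99

Power calculation (two-sample t-test, normal approximation):
z_β = d · √(n/2) - z_{α/2}
z_β = 0.78 · √(72/2) - 2.241
z_β = 0.78 · 6.000 - 2.241
z_β = 2.439

Power = Φ(z_β) = Φ(2.439) ≈ 0.993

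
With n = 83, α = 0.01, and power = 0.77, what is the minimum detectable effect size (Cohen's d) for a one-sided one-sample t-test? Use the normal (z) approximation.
d ≈ 0.34

Minimum detectable effect (one-sample t-test, normal approximation):
d = (z_α + z_β) / √n
d = (2.326 + 0.739) / √83
d = 3.065 / 9.110
d ≈ 0.34

By Cohen's convention (0.2 small / 0.5 medium / 0.8 large): small effect.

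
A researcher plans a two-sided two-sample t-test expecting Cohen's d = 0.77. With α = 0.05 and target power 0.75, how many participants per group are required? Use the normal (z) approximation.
n = 24 per group

Sample size formula (two-sample t-test, normal approximation):
n = 2 · ((z_{α/2} + z_β) / d)²

z_{α/2} = 1.960 (for α = 0.05, two-sided)
z_β = 0.674 (for power = 0.75)
d = 0.77

n = 2 · ((1.960 + 0.674) / 0.77)²
n = 2 · (3.421)²
n ≈ 23.41
Round up to the next whole number: n = 24 per group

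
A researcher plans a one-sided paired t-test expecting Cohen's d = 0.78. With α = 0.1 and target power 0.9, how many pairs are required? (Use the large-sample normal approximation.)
n = 11 pairs

Sample size formula (paired t-test, normal approximation):
n = ((z_α + z_β) / d)²

z_α = 1.282 (for α = 0.1, one-sided)
z_β = 1.282 (for power = 0.9)
d = 0.78

n = ((1.282 + 1.282) / 0.78)²
n = (3.287)²
n ≈ 10.80
Round up to the next whole number: n = 11 pairs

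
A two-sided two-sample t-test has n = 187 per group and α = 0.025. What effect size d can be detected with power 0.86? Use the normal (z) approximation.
d ≈ 0.34

Minimum detectable effect (two-sample t-test, normal approximation):
d = (z_{α/2} + z_β) / √(n/2)
d = (2.241 + 1.080) / √(187/2)
d = 3.322 / 9.670
d ≈ 0.34

By Cohen's convention (0.2 small / 0.5 medium / 0.8 large): small effect.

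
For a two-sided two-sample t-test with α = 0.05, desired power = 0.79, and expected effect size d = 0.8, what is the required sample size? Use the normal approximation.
n = 24 per group

Sample size formula (two-sample t-test, normal approximation):
n = 2 · ((z_{α/2} + z_β) / d)²

z_{α/2} = 1.960 (for α = 0.05, two-sided)
z_β = 0.806 (for power = 0.79)
d = 0.8

n = 2 · ((1.960 + 0.806) / 0.8)²
n = 2 · (3.458)²
n ≈ 23.92
Round up to the next whole number: n = 24 per group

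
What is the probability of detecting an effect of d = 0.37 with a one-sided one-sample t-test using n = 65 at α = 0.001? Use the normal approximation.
Power ≈ 0.46

Power calculation (one-sample t-test, normal approximation):
z_β = d · √n - z_α
z_β = 0.37 · √65 - 3.090
z_β = 0.37 · 8.062 - 3.090
z_β = -0.107

Power = Φ(z_β) = Φ(-0.107) ≈ 0.457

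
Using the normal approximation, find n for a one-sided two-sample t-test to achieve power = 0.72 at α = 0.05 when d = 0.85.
n = 14 per group

Sample size formula (two-sample t-test, normal approximation):
n = 2 · ((z_α + z_β) / d)²

z_α = 1.645 (for α = 0.05, one-sided)
z_β = 0.583 (for power = 0.72)
d = 0.85

n = 2 · ((1.645 + 0.583) / 0.85)²
n = 2 · (2.621)²
n ≈ 13.74
Round up to the next whole number: n = 14 per group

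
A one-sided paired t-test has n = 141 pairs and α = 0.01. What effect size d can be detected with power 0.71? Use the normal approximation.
d ≈ 0.24

Minimum detectable effect (paired t-test, normal approximation):
d = (z_α + z_β) / √n
d = (2.326 + 0.553) / √141
d = 2.880 / 11.874
d ≈ 0.24

By Cohen's convention (0.2 small / 0.5 medium / 0.8 large): small effect.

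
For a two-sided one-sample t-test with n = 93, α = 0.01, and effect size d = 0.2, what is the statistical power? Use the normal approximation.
Power ≈ 0.26

Power calculation (one-sample t-test, normal approximation):
z_β = d · √n - z_{α/2}
z_β = 0.2 · √93 - 2.576
z_β = 0.2 · 9.644 - 2.576
z_β = -0.647

Power = Φ(z_β) = Φ(-0.647) ≈ 0.259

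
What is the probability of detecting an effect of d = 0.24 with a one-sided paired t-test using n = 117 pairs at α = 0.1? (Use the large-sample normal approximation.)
Power ≈ 0.91

Power calculation (paired t-test, normal approximation):
z_β = d · √n - z_α
z_β = 0.24 · √117 - 1.282
z_β = 0.24 · 10.817 - 1.282
z_β = 1.314

Power = Φ(z_β) = Φ(1.314) ≈ 0.906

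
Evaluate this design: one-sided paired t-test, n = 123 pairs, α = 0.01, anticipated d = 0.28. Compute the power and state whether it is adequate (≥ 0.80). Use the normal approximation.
Power ≈ 0.78; the study is underpowered (power < 0.80)

Power calculation (paired t-test, normal approximation):
z_β = d · √n - z_α
z_β = 0.28 · √123 - 2.326
z_β = 0.28 · 11.091 - 2.326
z_β = 0.779

Power = Φ(z_β) = Φ(0.779) ≈ 0.782

Effect size d = 0.28 is small by Cohen's convention (0.2/0.5/0.8).

Threshold: power ≥ 0.80 is conventionally adequate.
Power ≈ 0.78 → the study is underpowered (power < 0.80).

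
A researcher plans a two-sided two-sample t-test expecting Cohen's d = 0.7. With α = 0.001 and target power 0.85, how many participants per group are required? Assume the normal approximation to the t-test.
n = 77 per group

Sample size formula (two-sample t-test, normal approximation):
n = 2 · ((z_{α/2} + z_β) / d)²

z_{α/2} = 3.291 (for α = 0.001, two-sided)
z_β = 1.036 (for power = 0.85)
d = 0.7

n = 2 · ((3.291 + 1.036) / 0.7)²
n = 2 · (6.181)²
n ≈ 76.41
Round up to the next whole number: n = 77 per group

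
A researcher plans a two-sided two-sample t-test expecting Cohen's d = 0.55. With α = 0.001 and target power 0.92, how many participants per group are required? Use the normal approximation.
n = 146 per group

Sample size formula (two-sample t-test, normal approximation):
n = 2 · ((z_{α/2} + z_β) / d)²

z_{α/2} = 3.291 (for α = 0.001, two-sided)
z_β = 1.405 (for power = 0.92)
d = 0.55

n = 2 · ((3.291 + 1.405) / 0.55)²
n = 2 · (8.538)²
n ≈ 145.79
Round up to the next whole number: n = 146 per group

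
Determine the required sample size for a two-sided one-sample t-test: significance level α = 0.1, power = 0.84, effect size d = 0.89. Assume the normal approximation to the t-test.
n = 9

Sample size formula (one-sample t-test, normal approximation):
n = ((z_{α/2} + z_β) / d)²

z_{α/2} = 1.645 (for α = 0.1, two-sided)
z_β = 0.994 (for power = 0.84)
d = 0.89

n = ((1.645 + 0.994) / 0.89)²
n = (2.965)²
n ≈ 8.79
Round up to the next whole number: n = 9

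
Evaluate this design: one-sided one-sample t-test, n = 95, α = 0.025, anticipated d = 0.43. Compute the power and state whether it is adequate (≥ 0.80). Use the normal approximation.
Power ≈ 0.99; the study is adequately powered (power ≥ 0.80)

Power calculation (one-sample t-test, normal approximation):
z_β = d · √n - z_α
z_β = 0.43 · √95 - 1.960
z_β = 0.43 · 9.747 - 1.960
z_β = 2.231

Power = Φ(z_β) = Φ(2.231) ≈ 0.987

Effect size d = 0.43 is small by Cohen's convention (0.2/0.5/0.8).

Threshold: power ≥ 0.80 is conventionally adequate.
Power ≈ 0.99 → the study is adequately powered (power ≥ 0.80).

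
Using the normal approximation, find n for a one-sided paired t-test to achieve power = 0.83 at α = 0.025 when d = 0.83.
n = 13 pairs

Sample size formula (paired t-test, normal approximation):
n = ((z_α + z_β) / d)²

z_α = 1.960 (for α = 0.025, one-sided)
z_β = 0.954 (for power = 0.83)
d = 0.83

n = ((1.960 + 0.954) / 0.83)²
n = (3.511)²
n ≈ 12.33
Round up to the next whole number: n = 13 pairs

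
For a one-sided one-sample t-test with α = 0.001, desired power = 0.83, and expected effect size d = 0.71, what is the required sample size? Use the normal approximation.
n = 33

Sample size formula (one-sample t-test, normal approximation):
n = ((z_α + z_β) / d)²

z_α = 3.090 (for α = 0.001, one-sided)
z_β = 0.954 (for power = 0.83)
d = 0.71

n = ((3.090 + 0.954) / 0.71)²
n = (5.696)²
n ≈ 32.44
Round up to the next whole number: n = 33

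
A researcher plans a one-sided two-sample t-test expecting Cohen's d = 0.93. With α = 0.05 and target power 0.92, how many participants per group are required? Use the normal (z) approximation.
n = 22 per group

Sample size formula (two-sample t-test, normal approximation):
n = 2 · ((z_α + z_β) / d)²

z_α = 1.645 (for α = 0.05, one-sided)
z_β = 1.405 (for power = 0.92)
d = 0.93

n = 2 · ((1.645 + 1.405) / 0.93)²
n = 2 · (3.280)²
n ≈ 21.52
Round up to the next whole number: n = 22 per group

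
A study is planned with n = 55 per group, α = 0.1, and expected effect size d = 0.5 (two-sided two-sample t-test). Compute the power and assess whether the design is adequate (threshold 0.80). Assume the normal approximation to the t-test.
Power ≈ 0.84; the study is adequately powered (power ≥ 0.80)

Power calculation (two-sample t-test, normal approximation):
z_β = d · √(n/2) - z_{α/2}
z_β = 0.5 · √(55/2) - 1.645
z_β = 0.5 · 5.244 - 1.645
z_β = 0.977

Power = Φ(z_β) = Φ(0.977) ≈ 0.836

Effect size d = 0.5 is medium by Cohen's convention (0.2/0.5/0.8).

Threshold: power ≥ 0.80 is conventionally adequate.
Power ≈ 0.84 → the study is adequately powered (power ≥ 0.80).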